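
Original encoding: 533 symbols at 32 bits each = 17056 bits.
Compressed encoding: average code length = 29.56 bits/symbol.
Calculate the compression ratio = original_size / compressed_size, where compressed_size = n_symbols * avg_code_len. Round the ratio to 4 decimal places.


original_size = n_symbols * orig_bits = 533 * 32 = 17056 bits
compressed_size = n_symbols * avg_code_len = 533 * 29.56 = 15755.48 bits
ratio = original_size / compressed_size = 17056 / 15755.48 = 1.0825

Compression ratio = 1.0825


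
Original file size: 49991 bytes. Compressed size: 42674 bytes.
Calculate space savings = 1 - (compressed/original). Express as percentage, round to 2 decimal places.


ratio = compressed/original = 42674/49991 = 0.853634
savings = 1 - ratio = 1 - 0.853634 = 0.146366
as a percentage: 0.146366 * 100 = 14.64%

Space savings = 1 - 42674/49991 = 14.64%


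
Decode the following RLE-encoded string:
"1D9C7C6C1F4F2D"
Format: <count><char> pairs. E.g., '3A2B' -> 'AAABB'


Expanding each <count><char> pair:
  1D -> 'D'
  9C -> 'CCCCCCCCC'
  7C -> 'CCCCCCC'
  6C -> 'CCCCCC'
  1F -> 'F'
  4F -> 'FFFF'
  2D -> 'DD'

Decoded = DCCCCCCCCCCCCCCCCCCCCCCFFFFFDD


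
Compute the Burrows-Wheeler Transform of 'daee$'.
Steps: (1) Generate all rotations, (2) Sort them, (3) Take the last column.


Rotations (sorted):
  0: $daee -> last char: e
  1: aee$d -> last char: d
  2: daee$ -> last char: $
  3: e$dae -> last char: e
  4: ee$da -> last char: a


BWT = ed$ea


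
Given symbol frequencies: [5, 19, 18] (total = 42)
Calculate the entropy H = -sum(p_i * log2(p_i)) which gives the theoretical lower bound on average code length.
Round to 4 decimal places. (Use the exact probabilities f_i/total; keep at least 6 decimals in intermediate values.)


Per-symbol terms -p_i * log2(p_i) with p_i = f_i/42:
  p = 5/42 = 0.119048: log2(p) = -3.070389, -p*log2(p) = 0.365523
  p = 19/42 = 0.452381: log2(p) = -1.144390, -p*log2(p) = 0.517700
  p = 18/42 = 0.428571: log2(p) = -1.222392, -p*log2(p) = 0.523882
H = 0.365523 + 0.517700 + 0.523882 = 1.407105

H = 1.4071 bits/symbol


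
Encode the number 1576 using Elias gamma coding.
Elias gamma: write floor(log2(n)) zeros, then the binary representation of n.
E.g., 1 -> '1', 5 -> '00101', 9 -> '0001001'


num_bits = floor(log2(1576)) + 1 = 11
leading_zeros = num_bits - 1 = 10
binary(1576) = 11000101000

Elias gamma(1576) = '0000000000' + '11000101000' = 000000000011000101000 (21 bits)


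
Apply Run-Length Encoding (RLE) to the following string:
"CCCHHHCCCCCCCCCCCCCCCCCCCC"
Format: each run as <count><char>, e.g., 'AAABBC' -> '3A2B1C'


Scanning runs left to right:
  i=0: run of 'C' x 3 -> '3C'
  i=3: run of 'H' x 3 -> '3H'
  i=6: run of 'C' x 20 -> '20C'

RLE = 3C3H20C


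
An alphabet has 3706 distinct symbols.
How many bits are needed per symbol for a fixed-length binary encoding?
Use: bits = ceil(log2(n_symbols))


log2(3706) = 11.8556
Bracket: 2^11 = 2048 < 3706 <= 2^12 = 4096
So ceil(log2(3706)) = 12

bits = ceil(log2(3706)) = ceil(11.8556) = 12 bits


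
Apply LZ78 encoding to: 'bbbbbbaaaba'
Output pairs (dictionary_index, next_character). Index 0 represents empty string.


LZ78 encoding steps:
Dictionary: {0: ''}
Step 1: w='' (idx 0), next='b' -> output (0, 'b'), add 'b' as idx 1
Step 2: w='b' (idx 1), next='b' -> output (1, 'b'), add 'bb' as idx 2
Step 3: w='bb' (idx 2), next='b' -> output (2, 'b'), add 'bbb' as idx 3
Step 4: w='' (idx 0), next='a' -> output (0, 'a'), add 'a' as idx 4
Step 5: w='a' (idx 4), next='a' -> output (4, 'a'), add 'aa' as idx 5
Step 6: w='b' (idx 1), next='a' -> output (1, 'a'), add 'ba' as idx 6


Encoded: [(0, 'b'), (1, 'b'), (2, 'b'), (0, 'a'), (4, 'a'), (1, 'a')]


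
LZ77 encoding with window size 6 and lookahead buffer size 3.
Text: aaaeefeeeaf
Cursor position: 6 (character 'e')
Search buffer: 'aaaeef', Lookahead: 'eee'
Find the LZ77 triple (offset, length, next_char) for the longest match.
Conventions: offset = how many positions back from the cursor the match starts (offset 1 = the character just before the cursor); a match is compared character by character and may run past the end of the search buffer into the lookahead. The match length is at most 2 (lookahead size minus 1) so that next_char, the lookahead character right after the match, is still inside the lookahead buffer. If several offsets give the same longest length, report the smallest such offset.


Try each offset into the search buffer:
  offset=1 (pos 5, char 'f'): match length 0
  offset=2 (pos 4, char 'e'): match length 1
  offset=3 (pos 3, char 'e'): match length 2
  offset=4 (pos 2, char 'a'): match length 0
  offset=5 (pos 1, char 'a'): match length 0
  offset=6 (pos 0, char 'a'): match length 0
Longest match has length 2 at offset 3.
next_char = character at position 6 + 2 = 8 -> 'e'

Best match: offset=3, length=2 (matching 'ee' starting at position 3)
LZ77 triple: (3, 2, 'e')


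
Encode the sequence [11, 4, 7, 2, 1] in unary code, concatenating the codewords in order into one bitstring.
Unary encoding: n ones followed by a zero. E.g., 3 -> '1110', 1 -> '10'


Encode each number as n ones followed by a terminating 0:
  11 -> 111111111110 (12 bits)
  4 -> 11110 (5 bits)
  7 -> 11111110 (8 bits)
  2 -> 110 (3 bits)
  1 -> 10 (2 bits)
Total length = 12 + 5 + 8 + 3 + 2 = 30 bits.

Unary([11, 4, 7, 2, 1]) = 111111111110111101111111011010 (30 bits)


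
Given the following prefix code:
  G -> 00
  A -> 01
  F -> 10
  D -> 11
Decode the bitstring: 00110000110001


Decoding step by step:
Bits 00 -> G
Bits 11 -> D
Bits 00 -> G
Bits 00 -> G
Bits 11 -> D
Bits 00 -> G
Bits 01 -> A


Decoded message: GDGGDGA


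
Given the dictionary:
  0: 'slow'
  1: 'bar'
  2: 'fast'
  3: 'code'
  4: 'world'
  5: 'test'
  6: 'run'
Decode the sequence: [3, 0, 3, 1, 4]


Look up each index in the dictionary:
  3 -> 'code'
  0 -> 'slow'
  3 -> 'code'
  1 -> 'bar'
  4 -> 'world'

Decoded: "code slow code bar world"


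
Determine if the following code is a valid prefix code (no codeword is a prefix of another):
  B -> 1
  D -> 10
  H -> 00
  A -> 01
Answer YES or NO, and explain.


Checking each pair (does one codeword prefix another?):
  B='1' vs D='10': prefix -- VIOLATION

NO -- this is NOT a valid prefix code. B (1) is a prefix of D (10).


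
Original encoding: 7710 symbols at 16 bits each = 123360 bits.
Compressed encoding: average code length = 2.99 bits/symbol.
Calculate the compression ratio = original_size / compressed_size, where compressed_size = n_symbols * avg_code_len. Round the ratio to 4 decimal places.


original_size = n_symbols * orig_bits = 7710 * 16 = 123360 bits
compressed_size = n_symbols * avg_code_len = 7710 * 2.99 = 23052.9 bits
ratio = original_size / compressed_size = 123360 / 23052.9 = 5.3512

Compression ratio = 5.3512


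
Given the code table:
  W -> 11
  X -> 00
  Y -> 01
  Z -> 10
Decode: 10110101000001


Decoding:
10 -> Z
11 -> W
01 -> Y
01 -> Y
00 -> X
00 -> X
01 -> Y


Result: ZWYYXXY


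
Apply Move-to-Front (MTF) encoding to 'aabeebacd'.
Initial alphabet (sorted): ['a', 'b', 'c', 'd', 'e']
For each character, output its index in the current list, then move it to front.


MTF encoding:
'a': index 0 in ['a', 'b', 'c', 'd', 'e'] -> ['a', 'b', 'c', 'd', 'e']
'a': index 0 in ['a', 'b', 'c', 'd', 'e'] -> ['a', 'b', 'c', 'd', 'e']
'b': index 1 in ['a', 'b', 'c', 'd', 'e'] -> ['b', 'a', 'c', 'd', 'e']
'e': index 4 in ['b', 'a', 'c', 'd', 'e'] -> ['e', 'b', 'a', 'c', 'd']
'e': index 0 in ['e', 'b', 'a', 'c', 'd'] -> ['e', 'b', 'a', 'c', 'd']
'b': index 1 in ['e', 'b', 'a', 'c', 'd'] -> ['b', 'e', 'a', 'c', 'd']
'a': index 2 in ['b', 'e', 'a', 'c', 'd'] -> ['a', 'b', 'e', 'c', 'd']
'c': index 3 in ['a', 'b', 'e', 'c', 'd'] -> ['c', 'a', 'b', 'e', 'd']
'd': index 4 in ['c', 'a', 'b', 'e', 'd'] -> ['d', 'c', 'a', 'b', 'e']


Output: [0, 0, 1, 4, 0, 1, 2, 3, 4]


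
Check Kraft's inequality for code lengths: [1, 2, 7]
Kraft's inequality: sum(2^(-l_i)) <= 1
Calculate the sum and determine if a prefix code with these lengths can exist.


Sum = 2^(-1) + 2^(-2) + 2^(-7)
    = 0.5 + 0.25 + 0.0078125
    = 97/128 = 0.7578125
Since 0.7578125 <= 1, Kraft's inequality IS satisfied.
A prefix code with these lengths CAN exist.

Kraft sum = 0.7578125. Satisfied.


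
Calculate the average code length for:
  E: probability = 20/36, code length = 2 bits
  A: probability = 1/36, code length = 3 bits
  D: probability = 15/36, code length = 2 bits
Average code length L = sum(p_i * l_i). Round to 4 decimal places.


Weighted contributions p_i * l_i:
  E: (20/36) * 2 = 40/36
  A: (1/36) * 3 = 3/36
  D: (15/36) * 2 = 30/36
Sum = (40 + 3 + 30)/36 = 73/36

L = 73/36 = 2.0278 bits/symbol


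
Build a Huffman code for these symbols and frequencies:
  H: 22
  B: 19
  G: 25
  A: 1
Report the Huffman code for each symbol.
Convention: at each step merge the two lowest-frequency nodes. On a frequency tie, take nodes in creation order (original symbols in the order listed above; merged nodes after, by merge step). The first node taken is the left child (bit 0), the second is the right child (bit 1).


Huffman tree construction:
Step 1: Merge A(1) + B(19) = 20
Step 2: Merge (A+B)(20) + H(22) = 42
Step 3: Merge G(25) + ((A+B)+H)(42) = 67
Read each symbol's code off the tree from the root (left child = 0, right child = 1).

Codes:
  H: 11 (length 2)
  B: 101 (length 3)
  G: 0 (length 1)
  A: 100 (length 3)
Average code length: 129/67 = 1.9254 bits/symbol


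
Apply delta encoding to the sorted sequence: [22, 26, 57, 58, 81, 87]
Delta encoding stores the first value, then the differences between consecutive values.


First value: 22
Deltas:
  26 - 22 = 4
  57 - 26 = 31
  58 - 57 = 1
  81 - 58 = 23
  87 - 81 = 6


Delta encoded: [22, 4, 31, 1, 23, 6]


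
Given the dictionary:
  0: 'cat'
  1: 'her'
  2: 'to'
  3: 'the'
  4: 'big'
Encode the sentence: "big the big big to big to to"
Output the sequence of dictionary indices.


Look up each word in the dictionary:
  'big' -> 4
  'the' -> 3
  'big' -> 4
  'big' -> 4
  'to' -> 2
  'big' -> 4
  'to' -> 2
  'to' -> 2

Encoded: [4, 3, 4, 4, 2, 4, 2, 2]


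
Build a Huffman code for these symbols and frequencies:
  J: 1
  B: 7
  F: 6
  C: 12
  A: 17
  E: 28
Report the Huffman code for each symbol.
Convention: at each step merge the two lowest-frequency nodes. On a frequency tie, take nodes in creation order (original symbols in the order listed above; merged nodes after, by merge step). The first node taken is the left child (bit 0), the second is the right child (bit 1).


Huffman tree construction:
Step 1: Merge J(1) + F(6) = 7
Step 2: Merge B(7) + (J+F)(7) = 14
Step 3: Merge C(12) + (B+(J+F))(14) = 26
Step 4: Merge A(17) + (C+(B+(J+F)))(26) = 43
Step 5: Merge E(28) + (A+(C+(B+(J+F))))(43) = 71
Read each symbol's code off the tree from the root (left child = 0, right child = 1).

Codes:
  J: 11110 (length 5)
  B: 1110 (length 4)
  F: 11111 (length 5)
  C: 110 (length 3)
  A: 10 (length 2)
  E: 0 (length 1)
Average code length: 161/71 = 2.2676 bits/symbol


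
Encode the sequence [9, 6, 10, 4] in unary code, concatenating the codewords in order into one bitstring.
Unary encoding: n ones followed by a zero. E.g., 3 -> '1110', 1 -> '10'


Encode each number as n ones followed by a terminating 0:
  9 -> 1111111110 (10 bits)
  6 -> 1111110 (7 bits)
  10 -> 11111111110 (11 bits)
  4 -> 11110 (5 bits)
Total length = 10 + 7 + 11 + 5 = 33 bits.

Unary([9, 6, 10, 4]) = 111111111011111101111111111011110 (33 bits)


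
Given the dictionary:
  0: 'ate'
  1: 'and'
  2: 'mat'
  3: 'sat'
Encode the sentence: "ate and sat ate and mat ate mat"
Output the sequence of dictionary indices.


Look up each word in the dictionary:
  'ate' -> 0
  'and' -> 1
  'sat' -> 3
  'ate' -> 0
  'and' -> 1
  'mat' -> 2
  'ate' -> 0
  'mat' -> 2

Encoded: [0, 1, 3, 0, 1, 2, 0, 2]


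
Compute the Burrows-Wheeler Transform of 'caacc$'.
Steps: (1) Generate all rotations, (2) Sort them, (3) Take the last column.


Rotations (sorted):
  0: $caacc -> last char: c
  1: aacc$c -> last char: c
  2: acc$ca -> last char: a
  3: c$caac -> last char: c
  4: caacc$ -> last char: $
  5: cc$caa -> last char: a


BWT = ccac$a


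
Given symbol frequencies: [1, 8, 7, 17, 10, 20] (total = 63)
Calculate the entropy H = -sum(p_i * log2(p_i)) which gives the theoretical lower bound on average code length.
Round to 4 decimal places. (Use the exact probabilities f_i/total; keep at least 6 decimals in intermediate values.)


Per-symbol terms -p_i * log2(p_i) with p_i = f_i/63:
  p = 1/63 = 0.015873: log2(p) = -5.977280, -p*log2(p) = 0.094877
  p = 8/63 = 0.126984: log2(p) = -2.977280, -p*log2(p) = 0.378067
  p = 7/63 = 0.111111: log2(p) = -3.169925, -p*log2(p) = 0.352214
  p = 17/63 = 0.269841: log2(p) = -1.889817, -p*log2(p) = 0.509951
  p = 10/63 = 0.158730: log2(p) = -2.655352, -p*log2(p) = 0.421484
  p = 20/63 = 0.317460: log2(p) = -1.655352, -p*log2(p) = 0.525509
H = 0.094877 + 0.378067 + 0.352214 + 0.509951 + 0.421484 + 0.525509 = 2.282102

H = 2.2821 bits/symbol


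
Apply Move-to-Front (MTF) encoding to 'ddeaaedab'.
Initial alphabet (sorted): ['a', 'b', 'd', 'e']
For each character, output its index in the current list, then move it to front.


MTF encoding:
'd': index 2 in ['a', 'b', 'd', 'e'] -> ['d', 'a', 'b', 'e']
'd': index 0 in ['d', 'a', 'b', 'e'] -> ['d', 'a', 'b', 'e']
'e': index 3 in ['d', 'a', 'b', 'e'] -> ['e', 'd', 'a', 'b']
'a': index 2 in ['e', 'd', 'a', 'b'] -> ['a', 'e', 'd', 'b']
'a': index 0 in ['a', 'e', 'd', 'b'] -> ['a', 'e', 'd', 'b']
'e': index 1 in ['a', 'e', 'd', 'b'] -> ['e', 'a', 'd', 'b']
'd': index 2 in ['e', 'a', 'd', 'b'] -> ['d', 'e', 'a', 'b']
'a': index 2 in ['d', 'e', 'a', 'b'] -> ['a', 'd', 'e', 'b']
'b': index 3 in ['a', 'd', 'e', 'b'] -> ['b', 'a', 'd', 'e']


Output: [2, 0, 3, 2, 0, 1, 2, 2, 3]


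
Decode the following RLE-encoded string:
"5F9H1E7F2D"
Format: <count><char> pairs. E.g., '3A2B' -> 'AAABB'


Expanding each <count><char> pair:
  5F -> 'FFFFF'
  9H -> 'HHHHHHHHH'
  1E -> 'E'
  7F -> 'FFFFFFF'
  2D -> 'DD'

Decoded = FFFFFHHHHHHHHHEFFFFFFFDD


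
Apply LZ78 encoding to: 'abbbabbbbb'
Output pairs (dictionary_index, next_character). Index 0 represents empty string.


LZ78 encoding steps:
Dictionary: {0: ''}
Step 1: w='' (idx 0), next='a' -> output (0, 'a'), add 'a' as idx 1
Step 2: w='' (idx 0), next='b' -> output (0, 'b'), add 'b' as idx 2
Step 3: w='b' (idx 2), next='b' -> output (2, 'b'), add 'bb' as idx 3
Step 4: w='a' (idx 1), next='b' -> output (1, 'b'), add 'ab' as idx 4
Step 5: w='bb' (idx 3), next='b' -> output (3, 'b'), add 'bbb' as idx 5
Step 6: w='b' (idx 2), end of input -> output (2, '')


Encoded: [(0, 'a'), (0, 'b'), (2, 'b'), (1, 'b'), (3, 'b'), (2, '')]


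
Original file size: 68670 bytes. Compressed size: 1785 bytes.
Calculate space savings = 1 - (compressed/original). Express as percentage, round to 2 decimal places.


ratio = compressed/original = 1785/68670 = 0.025994
savings = 1 - ratio = 1 - 0.025994 = 0.974006
as a percentage: 0.974006 * 100 = 97.4%

Space savings = 1 - 1785/68670 = 97.4%


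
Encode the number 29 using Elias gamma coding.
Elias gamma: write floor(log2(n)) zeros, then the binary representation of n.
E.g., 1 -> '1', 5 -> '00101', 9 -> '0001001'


num_bits = floor(log2(29)) + 1 = 5
leading_zeros = num_bits - 1 = 4
binary(29) = 11101

Elias gamma(29) = '0000' + '11101' = 000011101 (9 bits)


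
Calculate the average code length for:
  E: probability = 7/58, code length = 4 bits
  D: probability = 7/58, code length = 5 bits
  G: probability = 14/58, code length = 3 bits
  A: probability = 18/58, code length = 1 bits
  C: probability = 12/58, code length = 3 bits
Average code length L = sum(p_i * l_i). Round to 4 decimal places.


Weighted contributions p_i * l_i:
  E: (7/58) * 4 = 28/58
  D: (7/58) * 5 = 35/58
  G: (14/58) * 3 = 42/58
  A: (18/58) * 1 = 18/58
  C: (12/58) * 3 = 36/58
Sum = (28 + 35 + 42 + 18 + 36)/58 = 159/58

L = 159/58 = 2.7414 bits/symbol


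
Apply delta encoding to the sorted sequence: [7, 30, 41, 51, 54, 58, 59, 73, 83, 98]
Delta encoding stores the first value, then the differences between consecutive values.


First value: 7
Deltas:
  30 - 7 = 23
  41 - 30 = 11
  51 - 41 = 10
  54 - 51 = 3
  58 - 54 = 4
  59 - 58 = 1
  73 - 59 = 14
  83 - 73 = 10
  98 - 83 = 15


Delta encoded: [7, 23, 11, 10, 3, 4, 1, 14, 10, 15]


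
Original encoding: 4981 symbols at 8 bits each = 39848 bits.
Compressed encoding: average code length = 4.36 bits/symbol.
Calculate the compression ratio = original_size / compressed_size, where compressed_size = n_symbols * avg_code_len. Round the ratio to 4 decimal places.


original_size = n_symbols * orig_bits = 4981 * 8 = 39848 bits
compressed_size = n_symbols * avg_code_len = 4981 * 4.36 = 21717.16 bits
ratio = original_size / compressed_size = 39848 / 21717.16 = 1.8349

Compression ratio = 1.8349


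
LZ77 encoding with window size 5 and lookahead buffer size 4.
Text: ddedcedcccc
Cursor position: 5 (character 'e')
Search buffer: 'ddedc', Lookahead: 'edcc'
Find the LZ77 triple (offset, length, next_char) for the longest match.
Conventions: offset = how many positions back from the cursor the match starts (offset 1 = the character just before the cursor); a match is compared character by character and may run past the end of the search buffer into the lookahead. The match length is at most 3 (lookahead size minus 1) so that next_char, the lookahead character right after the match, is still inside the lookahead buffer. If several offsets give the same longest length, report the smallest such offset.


Try each offset into the search buffer:
  offset=1 (pos 4, char 'c'): match length 0
  offset=2 (pos 3, char 'd'): match length 0
  offset=3 (pos 2, char 'e'): match length 3
  offset=4 (pos 1, char 'd'): match length 0
  offset=5 (pos 0, char 'd'): match length 0
Longest match has length 3 at offset 3.
next_char = character at position 5 + 3 = 8 -> 'c'

Best match: offset=3, length=3 (matching 'edc' starting at position 2)
LZ77 triple: (3, 3, 'c')


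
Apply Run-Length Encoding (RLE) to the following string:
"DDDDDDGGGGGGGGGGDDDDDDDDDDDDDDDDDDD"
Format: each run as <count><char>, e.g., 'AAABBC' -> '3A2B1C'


Scanning runs left to right:
  i=0: run of 'D' x 6 -> '6D'
  i=6: run of 'G' x 10 -> '10G'
  i=16: run of 'D' x 19 -> '19D'

RLE = 6D10G19D


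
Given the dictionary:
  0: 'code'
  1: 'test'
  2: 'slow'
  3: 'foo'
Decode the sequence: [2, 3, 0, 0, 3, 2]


Look up each index in the dictionary:
  2 -> 'slow'
  3 -> 'foo'
  0 -> 'code'
  0 -> 'code'
  3 -> 'foo'
  2 -> 'slow'

Decoded: "slow foo code code foo slow"


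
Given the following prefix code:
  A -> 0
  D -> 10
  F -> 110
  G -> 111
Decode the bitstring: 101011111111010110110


Decoding step by step:
Bits 10 -> D
Bits 10 -> D
Bits 111 -> G
Bits 111 -> G
Bits 110 -> F
Bits 10 -> D
Bits 110 -> F
Bits 110 -> F


Decoded message: DDGGFDFF


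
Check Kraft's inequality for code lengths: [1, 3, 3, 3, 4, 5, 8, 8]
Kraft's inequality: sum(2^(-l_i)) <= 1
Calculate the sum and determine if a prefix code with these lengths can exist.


Sum = 2^(-1) + 2^(-3) + 2^(-3) + 2^(-3) + 2^(-4) + 2^(-5) + 2^(-8) + 2^(-8)
    = 0.5 + 0.125 + 0.125 + 0.125 + 0.0625 + 0.03125 + 0.00390625 + 0.00390625
    = 250/256 = 0.9765625
Since 0.9765625 <= 1, Kraft's inequality IS satisfied.
A prefix code with these lengths CAN exist.

Kraft sum = 0.9765625. Satisfied.


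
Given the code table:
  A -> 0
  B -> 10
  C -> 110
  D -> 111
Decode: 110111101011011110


Decoding:
110 -> C
111 -> D
10 -> B
10 -> B
110 -> C
111 -> D
10 -> B


Result: CDBBCDB


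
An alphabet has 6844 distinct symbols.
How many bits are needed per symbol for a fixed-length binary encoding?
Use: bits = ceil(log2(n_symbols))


log2(6844) = 12.7406
Bracket: 2^12 = 4096 < 6844 <= 2^13 = 8192
So ceil(log2(6844)) = 13

bits = ceil(log2(6844)) = ceil(12.7406) = 13 bits


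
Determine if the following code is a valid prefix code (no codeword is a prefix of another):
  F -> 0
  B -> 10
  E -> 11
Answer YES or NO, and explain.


Checking each pair (does one codeword prefix another?):
  F='0' vs B='10': no prefix
  F='0' vs E='11': no prefix
  B='10' vs F='0': no prefix
  B='10' vs E='11': no prefix
  E='11' vs F='0': no prefix
  E='11' vs B='10': no prefix
No violation found over all pairs.

YES -- this is a valid prefix code. No codeword is a prefix of any other codeword.


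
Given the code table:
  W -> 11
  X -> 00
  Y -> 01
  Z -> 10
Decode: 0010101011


Decoding:
00 -> X
10 -> Z
10 -> Z
10 -> Z
11 -> W


Result: XZZZW


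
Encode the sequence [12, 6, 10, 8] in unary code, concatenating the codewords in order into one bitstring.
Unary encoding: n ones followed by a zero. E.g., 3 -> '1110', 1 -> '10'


Encode each number as n ones followed by a terminating 0:
  12 -> 1111111111110 (13 bits)
  6 -> 1111110 (7 bits)
  10 -> 11111111110 (11 bits)
  8 -> 111111110 (9 bits)
Total length = 13 + 7 + 11 + 9 = 40 bits.

Unary([12, 6, 10, 8]) = 1111111111110111111011111111110111111110 (40 bits)


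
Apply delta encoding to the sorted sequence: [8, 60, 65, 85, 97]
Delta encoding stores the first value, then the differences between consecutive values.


First value: 8
Deltas:
  60 - 8 = 52
  65 - 60 = 5
  85 - 65 = 20
  97 - 85 = 12


Delta encoded: [8, 52, 5, 20, 12]


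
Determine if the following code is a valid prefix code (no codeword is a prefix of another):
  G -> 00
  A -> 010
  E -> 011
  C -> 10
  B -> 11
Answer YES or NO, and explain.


Checking each pair (does one codeword prefix another?):
  G='00' vs A='010': no prefix
  G='00' vs E='011': no prefix
  G='00' vs C='10': no prefix
  G='00' vs B='11': no prefix
  A='010' vs G='00': no prefix
  A='010' vs E='011': no prefix
  A='010' vs C='10': no prefix
  A='010' vs B='11': no prefix
  E='011' vs G='00': no prefix
  E='011' vs A='010': no prefix
  E='011' vs C='10': no prefix
  E='011' vs B='11': no prefix
  C='10' vs G='00': no prefix
  C='10' vs A='010': no prefix
  C='10' vs E='011': no prefix
  C='10' vs B='11': no prefix
  B='11' vs G='00': no prefix
  B='11' vs A='010': no prefix
  B='11' vs E='011': no prefix
  B='11' vs C='10': no prefix
No violation found over all pairs.

YES -- this is a valid prefix code. No codeword is a prefix of any other codeword.


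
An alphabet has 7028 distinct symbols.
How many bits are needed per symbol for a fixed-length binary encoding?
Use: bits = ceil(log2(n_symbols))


log2(7028) = 12.7789
Bracket: 2^12 = 4096 < 7028 <= 2^13 = 8192
So ceil(log2(7028)) = 13

bits = ceil(log2(7028)) = ceil(12.7789) = 13 bits


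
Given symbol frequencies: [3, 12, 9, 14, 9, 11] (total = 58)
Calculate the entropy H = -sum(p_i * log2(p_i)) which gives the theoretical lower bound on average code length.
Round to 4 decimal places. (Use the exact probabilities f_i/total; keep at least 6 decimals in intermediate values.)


Per-symbol terms -p_i * log2(p_i) with p_i = f_i/58:
  p = 3/58 = 0.051724: log2(p) = -4.273018, -p*log2(p) = 0.221018
  p = 12/58 = 0.206897: log2(p) = -2.273018, -p*log2(p) = 0.470280
  p = 9/58 = 0.155172: log2(p) = -2.688056, -p*log2(p) = 0.417112
  p = 14/58 = 0.241379: log2(p) = -2.050626, -p*log2(p) = 0.494979
  p = 9/58 = 0.155172: log2(p) = -2.688056, -p*log2(p) = 0.417112
  p = 11/58 = 0.189655: log2(p) = -2.398549, -p*log2(p) = 0.454897
H = 0.221018 + 0.470280 + 0.417112 + 0.494979 + 0.417112 + 0.454897 = 2.475398

H = 2.4754 bits/symbol


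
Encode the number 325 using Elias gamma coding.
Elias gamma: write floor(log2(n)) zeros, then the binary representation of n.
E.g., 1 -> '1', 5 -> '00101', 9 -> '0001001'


num_bits = floor(log2(325)) + 1 = 9
leading_zeros = num_bits - 1 = 8
binary(325) = 101000101

Elias gamma(325) = '00000000' + '101000101' = 00000000101000101 (17 bits)


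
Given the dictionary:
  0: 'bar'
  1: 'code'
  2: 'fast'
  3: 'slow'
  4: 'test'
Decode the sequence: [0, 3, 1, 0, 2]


Look up each index in the dictionary:
  0 -> 'bar'
  3 -> 'slow'
  1 -> 'code'
  0 -> 'bar'
  2 -> 'fast'

Decoded: "bar slow code bar fast"


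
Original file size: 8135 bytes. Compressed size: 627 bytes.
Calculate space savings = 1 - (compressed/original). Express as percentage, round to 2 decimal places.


ratio = compressed/original = 627/8135 = 0.077074
savings = 1 - ratio = 1 - 0.077074 = 0.922926
as a percentage: 0.922926 * 100 = 92.29%

Space savings = 1 - 627/8135 = 92.29%


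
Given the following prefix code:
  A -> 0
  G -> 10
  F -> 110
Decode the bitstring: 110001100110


Decoding step by step:
Bits 110 -> F
Bits 0 -> A
Bits 0 -> A
Bits 110 -> F
Bits 0 -> A
Bits 110 -> F


Decoded message: FAAFAF


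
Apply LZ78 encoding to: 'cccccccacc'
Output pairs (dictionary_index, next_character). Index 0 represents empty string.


LZ78 encoding steps:
Dictionary: {0: ''}
Step 1: w='' (idx 0), next='c' -> output (0, 'c'), add 'c' as idx 1
Step 2: w='c' (idx 1), next='c' -> output (1, 'c'), add 'cc' as idx 2
Step 3: w='cc' (idx 2), next='c' -> output (2, 'c'), add 'ccc' as idx 3
Step 4: w='c' (idx 1), next='a' -> output (1, 'a'), add 'ca' as idx 4
Step 5: w='cc' (idx 2), end of input -> output (2, '')


Encoded: [(0, 'c'), (1, 'c'), (2, 'c'), (1, 'a'), (2, '')]


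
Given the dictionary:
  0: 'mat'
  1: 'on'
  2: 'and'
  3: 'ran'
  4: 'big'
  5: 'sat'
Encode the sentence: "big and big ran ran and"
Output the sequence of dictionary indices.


Look up each word in the dictionary:
  'big' -> 4
  'and' -> 2
  'big' -> 4
  'ran' -> 3
  'ran' -> 3
  'and' -> 2

Encoded: [4, 2, 4, 3, 3, 2]


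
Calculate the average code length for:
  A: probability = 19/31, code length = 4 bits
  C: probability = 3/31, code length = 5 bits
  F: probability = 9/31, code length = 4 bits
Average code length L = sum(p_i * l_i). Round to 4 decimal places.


Weighted contributions p_i * l_i:
  A: (19/31) * 4 = 76/31
  C: (3/31) * 5 = 15/31
  F: (9/31) * 4 = 36/31
Sum = (76 + 15 + 36)/31 = 127/31

L = 127/31 = 4.0968 bits/symbol


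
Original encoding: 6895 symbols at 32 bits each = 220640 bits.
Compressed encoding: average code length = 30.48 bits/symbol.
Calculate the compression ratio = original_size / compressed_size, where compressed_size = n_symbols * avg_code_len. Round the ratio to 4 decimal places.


original_size = n_symbols * orig_bits = 6895 * 32 = 220640 bits
compressed_size = n_symbols * avg_code_len = 6895 * 30.48 = 210159.6 bits
ratio = original_size / compressed_size = 220640 / 210159.6 = 1.0499

Compression ratio = 1.0499


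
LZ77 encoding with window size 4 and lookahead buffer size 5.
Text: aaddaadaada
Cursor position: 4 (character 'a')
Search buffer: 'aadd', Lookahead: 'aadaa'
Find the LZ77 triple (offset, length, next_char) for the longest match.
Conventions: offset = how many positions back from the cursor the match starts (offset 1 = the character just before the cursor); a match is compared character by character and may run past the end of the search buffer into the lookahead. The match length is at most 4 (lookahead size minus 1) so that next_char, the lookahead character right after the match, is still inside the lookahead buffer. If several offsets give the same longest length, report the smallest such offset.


Try each offset into the search buffer:
  offset=1 (pos 3, char 'd'): match length 0
  offset=2 (pos 2, char 'd'): match length 0
  offset=3 (pos 1, char 'a'): match length 1
  offset=4 (pos 0, char 'a'): match length 3
Longest match has length 3 at offset 4.
next_char = character at position 4 + 3 = 7 -> 'a'

Best match: offset=4, length=3 (matching 'aad' starting at position 0)
LZ77 triple: (4, 3, 'a')


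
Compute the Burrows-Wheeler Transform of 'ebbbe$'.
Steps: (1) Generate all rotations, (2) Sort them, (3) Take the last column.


Rotations (sorted):
  0: $ebbbe -> last char: e
  1: bbbe$e -> last char: e
  2: bbe$eb -> last char: b
  3: be$ebb -> last char: b
  4: e$ebbb -> last char: b
  5: ebbbe$ -> last char: $


BWT = eebbb$


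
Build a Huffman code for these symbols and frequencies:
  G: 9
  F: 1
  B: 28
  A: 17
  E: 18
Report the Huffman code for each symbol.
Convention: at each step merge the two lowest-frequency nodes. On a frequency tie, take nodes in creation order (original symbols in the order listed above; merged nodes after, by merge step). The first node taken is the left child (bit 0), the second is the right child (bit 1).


Huffman tree construction:
Step 1: Merge F(1) + G(9) = 10
Step 2: Merge (F+G)(10) + A(17) = 27
Step 3: Merge E(18) + ((F+G)+A)(27) = 45
Step 4: Merge B(28) + (E+((F+G)+A))(45) = 73
Read each symbol's code off the tree from the root (left child = 0, right child = 1).

Codes:
  G: 1101 (length 4)
  F: 1100 (length 4)
  B: 0 (length 1)
  A: 111 (length 3)
  E: 10 (length 2)
Average code length: 155/73 = 2.1233 bits/symbol


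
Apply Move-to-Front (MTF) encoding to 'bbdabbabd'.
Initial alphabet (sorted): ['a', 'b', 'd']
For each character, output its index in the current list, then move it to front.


MTF encoding:
'b': index 1 in ['a', 'b', 'd'] -> ['b', 'a', 'd']
'b': index 0 in ['b', 'a', 'd'] -> ['b', 'a', 'd']
'd': index 2 in ['b', 'a', 'd'] -> ['d', 'b', 'a']
'a': index 2 in ['d', 'b', 'a'] -> ['a', 'd', 'b']
'b': index 2 in ['a', 'd', 'b'] -> ['b', 'a', 'd']
'b': index 0 in ['b', 'a', 'd'] -> ['b', 'a', 'd']
'a': index 1 in ['b', 'a', 'd'] -> ['a', 'b', 'd']
'b': index 1 in ['a', 'b', 'd'] -> ['b', 'a', 'd']
'd': index 2 in ['b', 'a', 'd'] -> ['d', 'b', 'a']


Output: [1, 0, 2, 2, 2, 0, 1, 1, 2]


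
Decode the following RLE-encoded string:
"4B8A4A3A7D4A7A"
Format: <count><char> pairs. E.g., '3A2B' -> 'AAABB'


Expanding each <count><char> pair:
  4B -> 'BBBB'
  8A -> 'AAAAAAAA'
  4A -> 'AAAA'
  3A -> 'AAA'
  7D -> 'DDDDDDD'
  4A -> 'AAAA'
  7A -> 'AAAAAAA'

Decoded = BBBBAAAAAAAAAAAAAAADDDDDDDAAAAAAAAAAA


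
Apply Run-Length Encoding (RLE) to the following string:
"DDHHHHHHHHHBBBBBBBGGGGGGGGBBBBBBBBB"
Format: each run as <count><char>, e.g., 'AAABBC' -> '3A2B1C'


Scanning runs left to right:
  i=0: run of 'D' x 2 -> '2D'
  i=2: run of 'H' x 9 -> '9H'
  i=11: run of 'B' x 7 -> '7B'
  i=18: run of 'G' x 8 -> '8G'
  i=26: run of 'B' x 9 -> '9B'

RLE = 2D9H7B8G9B


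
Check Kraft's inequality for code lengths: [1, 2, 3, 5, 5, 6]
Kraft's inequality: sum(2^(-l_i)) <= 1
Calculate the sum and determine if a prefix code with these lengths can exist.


Sum = 2^(-1) + 2^(-2) + 2^(-3) + 2^(-5) + 2^(-5) + 2^(-6)
    = 0.5 + 0.25 + 0.125 + 0.03125 + 0.03125 + 0.015625
    = 61/64 = 0.953125
Since 0.953125 <= 1, Kraft's inequality IS satisfied.
A prefix code with these lengths CAN exist.

Kraft sum = 0.953125. Satisfied.


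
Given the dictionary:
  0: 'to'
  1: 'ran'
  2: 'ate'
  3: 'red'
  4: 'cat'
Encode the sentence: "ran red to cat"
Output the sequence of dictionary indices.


Look up each word in the dictionary:
  'ran' -> 1
  'red' -> 3
  'to' -> 0
  'cat' -> 4

Encoded: [1, 3, 0, 4]


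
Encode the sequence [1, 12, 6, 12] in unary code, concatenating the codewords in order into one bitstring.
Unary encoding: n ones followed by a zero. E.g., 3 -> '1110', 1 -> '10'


Encode each number as n ones followed by a terminating 0:
  1 -> 10 (2 bits)
  12 -> 1111111111110 (13 bits)
  6 -> 1111110 (7 bits)
  12 -> 1111111111110 (13 bits)
Total length = 2 + 13 + 7 + 13 = 35 bits.

Unary([1, 12, 6, 12]) = 10111111111111011111101111111111110 (35 bits)


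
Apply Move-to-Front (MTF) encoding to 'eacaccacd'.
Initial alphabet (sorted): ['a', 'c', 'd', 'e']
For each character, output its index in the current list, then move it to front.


MTF encoding:
'e': index 3 in ['a', 'c', 'd', 'e'] -> ['e', 'a', 'c', 'd']
'a': index 1 in ['e', 'a', 'c', 'd'] -> ['a', 'e', 'c', 'd']
'c': index 2 in ['a', 'e', 'c', 'd'] -> ['c', 'a', 'e', 'd']
'a': index 1 in ['c', 'a', 'e', 'd'] -> ['a', 'c', 'e', 'd']
'c': index 1 in ['a', 'c', 'e', 'd'] -> ['c', 'a', 'e', 'd']
'c': index 0 in ['c', 'a', 'e', 'd'] -> ['c', 'a', 'e', 'd']
'a': index 1 in ['c', 'a', 'e', 'd'] -> ['a', 'c', 'e', 'd']
'c': index 1 in ['a', 'c', 'e', 'd'] -> ['c', 'a', 'e', 'd']
'd': index 3 in ['c', 'a', 'e', 'd'] -> ['d', 'c', 'a', 'e']


Output: [3, 1, 2, 1, 1, 0, 1, 1, 3]


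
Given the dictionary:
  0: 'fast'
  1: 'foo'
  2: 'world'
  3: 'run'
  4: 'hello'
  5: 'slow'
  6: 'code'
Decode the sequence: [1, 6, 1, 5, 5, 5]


Look up each index in the dictionary:
  1 -> 'foo'
  6 -> 'code'
  1 -> 'foo'
  5 -> 'slow'
  5 -> 'slow'
  5 -> 'slow'

Decoded: "foo code foo slow slow slow"


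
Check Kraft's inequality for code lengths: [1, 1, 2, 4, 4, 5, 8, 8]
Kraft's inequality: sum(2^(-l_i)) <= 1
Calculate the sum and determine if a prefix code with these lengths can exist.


Sum = 2^(-1) + 2^(-1) + 2^(-2) + 2^(-4) + 2^(-4) + 2^(-5) + 2^(-8) + 2^(-8)
    = 0.5 + 0.5 + 0.25 + 0.0625 + 0.0625 + 0.03125 + 0.00390625 + 0.00390625
    = 362/256 = 1.4140625
Since 1.4140625 > 1, Kraft's inequality is NOT satisfied.
A prefix code with these lengths CANNOT exist.

Kraft sum = 1.4140625. Not satisfied.


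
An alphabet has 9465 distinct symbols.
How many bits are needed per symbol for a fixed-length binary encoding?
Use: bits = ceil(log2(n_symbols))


log2(9465) = 13.2084
Bracket: 2^13 = 8192 < 9465 <= 2^14 = 16384
So ceil(log2(9465)) = 14

bits = ceil(log2(9465)) = ceil(13.2084) = 14 bits


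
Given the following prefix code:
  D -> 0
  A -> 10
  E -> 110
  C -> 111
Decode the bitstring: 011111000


Decoding step by step:
Bits 0 -> D
Bits 111 -> C
Bits 110 -> E
Bits 0 -> D
Bits 0 -> D


Decoded message: DCEDD


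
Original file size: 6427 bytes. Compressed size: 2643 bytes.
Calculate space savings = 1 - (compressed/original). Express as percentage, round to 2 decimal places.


ratio = compressed/original = 2643/6427 = 0.411234
savings = 1 - ratio = 1 - 0.411234 = 0.588766
as a percentage: 0.588766 * 100 = 58.88%

Space savings = 1 - 2643/6427 = 58.88%


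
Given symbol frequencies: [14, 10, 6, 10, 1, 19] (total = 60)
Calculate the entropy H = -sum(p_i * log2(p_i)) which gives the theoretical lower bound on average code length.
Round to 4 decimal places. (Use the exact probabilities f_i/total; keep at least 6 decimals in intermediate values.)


Per-symbol terms -p_i * log2(p_i) with p_i = f_i/60:
  p = 14/60 = 0.233333: log2(p) = -2.099536, -p*log2(p) = 0.489892
  p = 10/60 = 0.166667: log2(p) = -2.584963, -p*log2(p) = 0.430827
  p = 6/60 = 0.100000: log2(p) = -3.321928, -p*log2(p) = 0.332193
  p = 10/60 = 0.166667: log2(p) = -2.584963, -p*log2(p) = 0.430827
  p = 1/60 = 0.016667: log2(p) = -5.906891, -p*log2(p) = 0.098448
  p = 19/60 = 0.316667: log2(p) = -1.658963, -p*log2(p) = 0.525338
H = 0.489892 + 0.430827 + 0.332193 + 0.430827 + 0.098448 + 0.525338 = 2.307525

H = 2.3075 bits/symbol


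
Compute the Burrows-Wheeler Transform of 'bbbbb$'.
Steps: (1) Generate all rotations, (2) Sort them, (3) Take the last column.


Rotations (sorted):
  0: $bbbbb -> last char: b
  1: b$bbbb -> last char: b
  2: bb$bbb -> last char: b
  3: bbb$bb -> last char: b
  4: bbbb$b -> last char: b
  5: bbbbb$ -> last char: $


BWT = bbbbb$


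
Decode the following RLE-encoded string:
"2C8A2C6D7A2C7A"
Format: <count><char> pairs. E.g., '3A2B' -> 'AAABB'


Expanding each <count><char> pair:
  2C -> 'CC'
  8A -> 'AAAAAAAA'
  2C -> 'CC'
  6D -> 'DDDDDD'
  7A -> 'AAAAAAA'
  2C -> 'CC'
  7A -> 'AAAAAAA'

Decoded = CCAAAAAAAACCDDDDDDAAAAAAACCAAAAAAA


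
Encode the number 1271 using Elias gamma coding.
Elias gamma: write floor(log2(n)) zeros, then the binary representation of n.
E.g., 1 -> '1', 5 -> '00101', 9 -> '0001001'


num_bits = floor(log2(1271)) + 1 = 11
leading_zeros = num_bits - 1 = 10
binary(1271) = 10011110111

Elias gamma(1271) = '0000000000' + '10011110111' = 000000000010011110111 (21 bits)


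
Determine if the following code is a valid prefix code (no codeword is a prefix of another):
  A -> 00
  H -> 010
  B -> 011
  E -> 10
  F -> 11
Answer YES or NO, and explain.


Checking each pair (does one codeword prefix another?):
  A='00' vs H='010': no prefix
  A='00' vs B='011': no prefix
  A='00' vs E='10': no prefix
  A='00' vs F='11': no prefix
  H='010' vs A='00': no prefix
  H='010' vs B='011': no prefix
  H='010' vs E='10': no prefix
  H='010' vs F='11': no prefix
  B='011' vs A='00': no prefix
  B='011' vs H='010': no prefix
  B='011' vs E='10': no prefix
  B='011' vs F='11': no prefix
  E='10' vs A='00': no prefix
  E='10' vs H='010': no prefix
  E='10' vs B='011': no prefix
  E='10' vs F='11': no prefix
  F='11' vs A='00': no prefix
  F='11' vs H='010': no prefix
  F='11' vs B='011': no prefix
  F='11' vs E='10': no prefix
No violation found over all pairs.

YES -- this is a valid prefix code. No codeword is a prefix of any other codeword.


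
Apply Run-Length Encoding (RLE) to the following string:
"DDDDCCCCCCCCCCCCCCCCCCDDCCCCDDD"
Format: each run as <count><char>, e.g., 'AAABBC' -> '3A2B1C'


Scanning runs left to right:
  i=0: run of 'D' x 4 -> '4D'
  i=4: run of 'C' x 18 -> '18C'
  i=22: run of 'D' x 2 -> '2D'
  i=24: run of 'C' x 4 -> '4C'
  i=28: run of 'D' x 3 -> '3D'

RLE = 4D18C2D4C3D


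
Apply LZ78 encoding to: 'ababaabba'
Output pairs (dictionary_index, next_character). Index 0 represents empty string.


LZ78 encoding steps:
Dictionary: {0: ''}
Step 1: w='' (idx 0), next='a' -> output (0, 'a'), add 'a' as idx 1
Step 2: w='' (idx 0), next='b' -> output (0, 'b'), add 'b' as idx 2
Step 3: w='a' (idx 1), next='b' -> output (1, 'b'), add 'ab' as idx 3
Step 4: w='a' (idx 1), next='a' -> output (1, 'a'), add 'aa' as idx 4
Step 5: w='b' (idx 2), next='b' -> output (2, 'b'), add 'bb' as idx 5
Step 6: w='a' (idx 1), end of input -> output (1, '')


Encoded: [(0, 'a'), (0, 'b'), (1, 'b'), (1, 'a'), (2, 'b'), (1, '')]


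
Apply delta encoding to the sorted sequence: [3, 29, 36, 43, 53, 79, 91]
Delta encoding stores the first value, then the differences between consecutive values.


First value: 3
Deltas:
  29 - 3 = 26
  36 - 29 = 7
  43 - 36 = 7
  53 - 43 = 10
  79 - 53 = 26
  91 - 79 = 12


Delta encoded: [3, 26, 7, 7, 10, 26, 12]


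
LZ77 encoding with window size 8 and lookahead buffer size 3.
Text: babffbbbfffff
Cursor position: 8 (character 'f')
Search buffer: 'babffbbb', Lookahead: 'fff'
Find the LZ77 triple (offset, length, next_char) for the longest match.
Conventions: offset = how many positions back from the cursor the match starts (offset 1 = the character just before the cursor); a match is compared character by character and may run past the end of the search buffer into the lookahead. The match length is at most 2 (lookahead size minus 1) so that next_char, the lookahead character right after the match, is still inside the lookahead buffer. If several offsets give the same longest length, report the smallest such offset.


Try each offset into the search buffer:
  offset=1 (pos 7, char 'b'): match length 0
  offset=2 (pos 6, char 'b'): match length 0
  offset=3 (pos 5, char 'b'): match length 0
  offset=4 (pos 4, char 'f'): match length 1
  offset=5 (pos 3, char 'f'): match length 2
  offset=6 (pos 2, char 'b'): match length 0
  offset=7 (pos 1, char 'a'): match length 0
  offset=8 (pos 0, char 'b'): match length 0
Longest match has length 2 at offset 5.
next_char = character at position 8 + 2 = 10 -> 'f'

Best match: offset=5, length=2 (matching 'ff' starting at position 3)
LZ77 triple: (5, 2, 'f')


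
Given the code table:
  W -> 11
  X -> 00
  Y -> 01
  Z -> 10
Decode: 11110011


Decoding:
11 -> W
11 -> W
00 -> X
11 -> W


Result: WWXW


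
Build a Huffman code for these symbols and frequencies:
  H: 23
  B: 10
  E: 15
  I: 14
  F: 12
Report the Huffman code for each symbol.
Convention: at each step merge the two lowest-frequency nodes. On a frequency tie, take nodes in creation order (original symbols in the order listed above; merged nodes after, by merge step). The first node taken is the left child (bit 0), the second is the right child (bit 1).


Huffman tree construction:
Step 1: Merge B(10) + F(12) = 22
Step 2: Merge I(14) + E(15) = 29
Step 3: Merge (B+F)(22) + H(23) = 45
Step 4: Merge (I+E)(29) + ((B+F)+H)(45) = 74
Read each symbol's code off the tree from the root (left child = 0, right child = 1).

Codes:
  H: 11 (length 2)
  B: 100 (length 3)
  E: 01 (length 2)
  I: 00 (length 2)
  F: 101 (length 3)
Average code length: 170/74 = 2.2973 bits/symbol
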